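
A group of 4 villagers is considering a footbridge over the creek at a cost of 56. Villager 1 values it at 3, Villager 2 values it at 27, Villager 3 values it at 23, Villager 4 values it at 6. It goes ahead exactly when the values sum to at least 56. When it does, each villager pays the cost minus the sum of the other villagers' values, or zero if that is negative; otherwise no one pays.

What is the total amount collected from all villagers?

47

Total value 59 ≥ cost 56, so it is built.
Villager 1: others sum to 56; max(0, 56 - 56) = 0.
Villager 2: others sum to 32; max(0, 56 - 32) = 24.
Villager 3: others sum to 36; max(0, 56 - 36) = 20.
Villager 4: others sum to 53; max(0, 56 - 53) = 3.
Total collected = 0 + 24 + 20 + 3 = 47.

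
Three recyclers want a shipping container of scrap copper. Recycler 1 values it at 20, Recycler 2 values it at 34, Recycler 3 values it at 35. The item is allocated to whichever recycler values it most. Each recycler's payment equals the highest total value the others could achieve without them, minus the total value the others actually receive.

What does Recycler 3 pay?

Recycler 3 has the highest value and receives the item.
Without Recycler 3, the item would go to the next-highest value, 34, so the others could achieve 34.
With Recycler 3 present and winning, the others receive nothing, so their total is 0.
Payment = 34 - 0 = 34.

34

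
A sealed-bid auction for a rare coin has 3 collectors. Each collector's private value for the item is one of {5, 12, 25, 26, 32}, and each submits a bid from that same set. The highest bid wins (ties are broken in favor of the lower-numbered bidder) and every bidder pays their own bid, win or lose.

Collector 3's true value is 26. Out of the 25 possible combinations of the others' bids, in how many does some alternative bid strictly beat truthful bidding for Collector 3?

20

Others bid (5, 5): truth gives 0; bid 12 gives 14 > 0. Violating.
Others bid (5, 12): truth gives 0; bid 25 gives 1 > 0. Violating.
Others bid (5, 26): truth gives -26; bid 5 gives -5 > -26. Violating.
Others bid (5, 32): truth gives -26; bid 5 gives -5 > -26. Violating.
Others bid (5, 25): truth gives 0; no alternative beats it.
Others bid (12, 25): truth gives 0; no alternative beats it.
(Checking all 25 profiles: 20 have a profitable deviation, 5 do not.)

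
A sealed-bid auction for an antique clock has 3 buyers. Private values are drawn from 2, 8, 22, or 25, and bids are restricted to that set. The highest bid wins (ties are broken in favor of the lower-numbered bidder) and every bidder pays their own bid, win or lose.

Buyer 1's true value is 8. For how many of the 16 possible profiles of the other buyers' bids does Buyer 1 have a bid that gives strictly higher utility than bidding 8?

Others bid (2, 2): truth gives 0; bid 2 gives 6 > 0. Violating.
Others bid (2, 22): truth gives -8; bid 2 gives -2 > -8. Violating.
Others bid (2, 25): truth gives -8; bid 2 gives -2 > -8. Violating.
Others bid (8, 22): truth gives -8; bid 2 gives -2 > -8. Violating.
Others bid (2, 8): truth gives 0; no alternative beats it.
Others bid (8, 2): truth gives 0; no alternative beats it.
(Checking all 16 profiles: 13 have a profitable deviation, 3 do not.)

13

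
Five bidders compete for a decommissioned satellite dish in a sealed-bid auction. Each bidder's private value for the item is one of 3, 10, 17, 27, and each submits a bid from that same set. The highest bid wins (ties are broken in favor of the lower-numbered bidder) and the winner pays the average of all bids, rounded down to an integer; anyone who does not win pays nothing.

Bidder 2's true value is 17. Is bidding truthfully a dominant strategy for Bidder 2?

Consider the case where Bidder 1 bids 3, Bidder 3 bids 3, Bidder 4 bids 3 and Bidder 5 bids 3.
Truthful bid 17: wins, pays 5, utility 17 - 5 = 12.
Bid 10 instead: wins, pays 4, utility 17 - 4 = 13.
Since 13 > 12, bidding 10 is strictly better here, so truthful bidding is not dominant.

No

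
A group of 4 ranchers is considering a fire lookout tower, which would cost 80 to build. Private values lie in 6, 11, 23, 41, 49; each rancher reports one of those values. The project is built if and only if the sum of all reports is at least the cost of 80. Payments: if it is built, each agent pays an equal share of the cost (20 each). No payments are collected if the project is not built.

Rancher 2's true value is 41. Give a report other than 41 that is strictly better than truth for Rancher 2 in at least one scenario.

Suppose Rancher 1 reports 6, Rancher 3 reports 6 and Rancher 4 reports 23.
Report 41: project not built, utility 0.
Report 49: project built, pays 20, utility 41 - 20 = 21.
So reporting 49 beats truth here (21 > 0).

49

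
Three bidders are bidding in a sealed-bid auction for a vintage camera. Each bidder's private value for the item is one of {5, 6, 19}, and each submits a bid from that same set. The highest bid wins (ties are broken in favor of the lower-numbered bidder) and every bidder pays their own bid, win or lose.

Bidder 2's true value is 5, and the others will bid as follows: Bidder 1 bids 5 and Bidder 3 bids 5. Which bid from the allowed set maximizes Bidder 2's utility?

Bid 5: loses but pays 5, utility -5.
Bid 6: wins, pays 6, utility 5 - 6 = -1.
Bid 19: wins, pays 19, utility 5 - 19 = -14.
The best choice is 6 with utility -1.

6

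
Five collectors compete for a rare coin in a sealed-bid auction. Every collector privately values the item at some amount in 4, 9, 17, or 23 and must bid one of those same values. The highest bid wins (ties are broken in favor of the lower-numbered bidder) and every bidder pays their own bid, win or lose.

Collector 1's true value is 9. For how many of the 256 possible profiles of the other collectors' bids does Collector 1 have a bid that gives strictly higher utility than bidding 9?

Others bid (4, 4, 4, 4): truth gives 0; bid 4 gives 5 > 0. Violating.
Others bid (4, 4, 4, 17): truth gives -9; bid 4 gives -4 > -9. Violating.
Others bid (4, 4, 4, 23): truth gives -9; bid 4 gives -4 > -9. Violating.
Others bid (4, 4, 9, 17): truth gives -9; bid 4 gives -4 > -9. Violating.
Others bid (4, 4, 4, 9): truth gives 0; no alternative beats it.
Others bid (4, 4, 9, 4): truth gives 0; no alternative beats it.
(Checking all 256 profiles: 241 have a profitable deviation, 15 do not.)

241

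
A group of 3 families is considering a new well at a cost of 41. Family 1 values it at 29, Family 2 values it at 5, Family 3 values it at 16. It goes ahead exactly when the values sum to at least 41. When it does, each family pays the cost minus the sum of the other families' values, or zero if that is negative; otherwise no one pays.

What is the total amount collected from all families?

27

Total value 50 ≥ cost 41, so it is built.
Family 1: others sum to 21; max(0, 41 - 21) = 20.
Family 2: others sum to 45; max(0, 41 - 45) = 0.
Family 3: others sum to 34; max(0, 41 - 34) = 7.
Total collected = 20 + 0 + 7 = 27.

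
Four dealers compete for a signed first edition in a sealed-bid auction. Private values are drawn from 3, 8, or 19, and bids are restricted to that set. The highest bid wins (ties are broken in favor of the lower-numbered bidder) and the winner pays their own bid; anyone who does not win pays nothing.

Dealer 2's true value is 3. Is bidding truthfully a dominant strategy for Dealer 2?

Yes

Check each profile of the others' bids and compare truth against every alternative bid.
Others bid (3, 3, 3): truth gives 0, best alternative gives -5.
Others bid (3, 3, 8): truth gives 0, best alternative gives -5.
Others bid (3, 8, 3): truth gives 0, best alternative gives -5.
Others bid (3, 8, 8): truth gives 0, best alternative gives -5.
Others bid (3, 3, 19): truth gives 0, best alternative gives 0.
Others bid (3, 8, 19): truth gives 0, best alternative gives 0.
(Remaining 21 profiles checked similarly; truth is weakly best in each.)
In every case the truthful bid is at least as good as any alternative, so it is a dominant strategy.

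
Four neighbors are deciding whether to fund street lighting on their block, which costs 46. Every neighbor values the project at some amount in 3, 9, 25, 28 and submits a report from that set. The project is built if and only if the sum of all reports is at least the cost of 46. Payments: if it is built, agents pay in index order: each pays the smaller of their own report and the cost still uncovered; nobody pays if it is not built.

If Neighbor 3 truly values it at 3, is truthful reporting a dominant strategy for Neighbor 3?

Yes

Check each profile of the others' reports and compare truth against every alternative report.
Others report (3, 9, 25): truth gives 0, best alternative gives -6.
Others report (3, 9, 28): truth gives 0, best alternative gives -6.
Others report (3, 25, 9): truth gives 0, best alternative gives -6.
Others report (3, 25, 25): truth gives 0, best alternative gives -6.
Others report (3, 25, 28): truth gives 0, best alternative gives -6.
Others report (3, 28, 9): truth gives 0, best alternative gives -6.
(Remaining 58 profiles checked similarly; truth is weakly best in each.)
In every case the truthful report is at least as good as any alternative, so it is a dominant strategy.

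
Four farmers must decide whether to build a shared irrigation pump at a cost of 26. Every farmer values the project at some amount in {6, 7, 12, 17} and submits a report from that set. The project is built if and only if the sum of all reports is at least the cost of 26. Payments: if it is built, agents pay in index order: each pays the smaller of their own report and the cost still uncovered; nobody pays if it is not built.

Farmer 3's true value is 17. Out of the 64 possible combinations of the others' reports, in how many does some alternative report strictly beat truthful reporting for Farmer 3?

32

Others report (6, 6, 6): truth gives 3; report 12 gives 5 > 3. Violating.
Others report (6, 6, 7): truth gives 3; report 7 gives 10 > 3. Violating.
Others report (6, 6, 12): truth gives 3; report 6 gives 11 > 3. Violating.
Others report (6, 6, 17): truth gives 3; report 6 gives 11 > 3. Violating.
Others report (6, 17, 6): truth gives 14; no alternative beats it.
Others report (6, 17, 7): truth gives 14; no alternative beats it.
(Checking all 64 profiles: 32 have a profitable deviation, 32 do not.)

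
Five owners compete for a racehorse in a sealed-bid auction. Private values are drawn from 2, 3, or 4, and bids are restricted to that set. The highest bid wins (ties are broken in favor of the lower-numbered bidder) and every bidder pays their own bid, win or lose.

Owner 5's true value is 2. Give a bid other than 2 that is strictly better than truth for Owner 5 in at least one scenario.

Suppose Owner 1 bids 2, Owner 2 bids 2, Owner 3 bids 2 and Owner 4 bids 2.
Bid 2: loses but pays 2, utility -2.
Bid 3: wins, pays 3, utility 2 - 3 = -1.
So bidding 3 beats truth here (-1 > -2).

3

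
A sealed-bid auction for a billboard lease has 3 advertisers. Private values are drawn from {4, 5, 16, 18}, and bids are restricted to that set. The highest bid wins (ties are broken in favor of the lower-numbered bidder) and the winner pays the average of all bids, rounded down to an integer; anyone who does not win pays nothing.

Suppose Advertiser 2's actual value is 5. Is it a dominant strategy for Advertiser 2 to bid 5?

Check each profile of the others' bids and compare truth against every alternative bid.
Others bid (4, 4): truth gives 1, best alternative gives 0.
Others bid (4, 5): truth gives 1, best alternative gives 0.
Others bid (4, 16): truth gives 0, best alternative gives 0.
Others bid (4, 18): truth gives 0, best alternative gives 0.
Others bid (5, 4): truth gives 0, best alternative gives 0.
Others bid (5, 5): truth gives 0, best alternative gives 0.
(Remaining 10 profiles checked similarly; truth is weakly best in each.)
In every case the truthful bid is at least as good as any alternative, so it is a dominant strategy.

Yes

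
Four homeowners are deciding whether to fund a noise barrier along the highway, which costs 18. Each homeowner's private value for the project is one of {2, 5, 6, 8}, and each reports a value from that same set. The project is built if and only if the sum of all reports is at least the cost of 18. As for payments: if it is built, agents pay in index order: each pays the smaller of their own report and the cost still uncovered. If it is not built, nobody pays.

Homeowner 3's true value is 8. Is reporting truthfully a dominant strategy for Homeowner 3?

Consider the case where Homeowner 1 reports 2, Homeowner 2 reports 2 and Homeowner 4 reports 8.
Truthful report 8: project built, pays 8, utility 8 - 8 = 0.
Report 6 instead: project built, pays 6, utility 8 - 6 = 2.
Since 2 > 0, reporting 6 is strictly better here, so truthful reporting is not dominant.

No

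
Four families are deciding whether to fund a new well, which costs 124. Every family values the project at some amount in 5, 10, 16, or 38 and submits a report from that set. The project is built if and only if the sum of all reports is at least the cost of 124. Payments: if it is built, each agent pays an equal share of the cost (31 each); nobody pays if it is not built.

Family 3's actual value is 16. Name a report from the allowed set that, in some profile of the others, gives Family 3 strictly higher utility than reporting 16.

5

Suppose Family 1 reports 38, Family 2 reports 38 and Family 4 reports 38.
Report 16: project built, pays 31, utility 16 - 31 = -15.
Report 5: project not built, utility 0.
So reporting 5 beats truth here (0 > -15).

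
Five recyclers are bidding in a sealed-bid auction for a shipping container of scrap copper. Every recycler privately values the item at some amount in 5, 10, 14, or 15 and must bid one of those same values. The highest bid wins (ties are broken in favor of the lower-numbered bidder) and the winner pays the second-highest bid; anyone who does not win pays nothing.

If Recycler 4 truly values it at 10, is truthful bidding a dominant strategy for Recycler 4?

Check each profile of the others' bids and compare truth against every alternative bid.
Others bid (5, 5, 5, 5): truth gives 5, best alternative gives 5.
Others bid (5, 5, 5, 10): truth gives 0, best alternative gives 0.
Others bid (5, 5, 5, 14): truth gives 0, best alternative gives 0.
Others bid (5, 5, 5, 15): truth gives 0, best alternative gives 0.
Others bid (5, 5, 10, 5): truth gives 0, best alternative gives 0.
Others bid (5, 5, 10, 10): truth gives 0, best alternative gives 0.
(Remaining 250 profiles checked similarly; truth is weakly best in each.)
In every case the truthful bid is at least as good as any alternative, so it is a dominant strategy.

Yes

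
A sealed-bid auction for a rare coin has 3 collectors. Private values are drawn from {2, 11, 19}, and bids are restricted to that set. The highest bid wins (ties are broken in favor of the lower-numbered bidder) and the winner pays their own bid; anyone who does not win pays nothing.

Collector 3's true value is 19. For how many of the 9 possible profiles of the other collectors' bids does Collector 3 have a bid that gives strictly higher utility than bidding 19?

Others bid (2, 2): truth gives 0; bid 11 gives 8 > 0. Violating.
Others bid (2, 11): truth gives 0; no alternative beats it.
Others bid (2, 19): truth gives 0; no alternative beats it.
(Checking all 9 profiles: 1 has a profitable deviation, 8 do not.)

1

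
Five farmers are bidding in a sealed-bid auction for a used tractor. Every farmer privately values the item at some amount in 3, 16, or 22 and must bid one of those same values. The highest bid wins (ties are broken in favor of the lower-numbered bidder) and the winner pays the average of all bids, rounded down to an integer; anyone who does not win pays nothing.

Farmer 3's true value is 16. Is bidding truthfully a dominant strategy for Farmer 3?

Consider the case where Farmer 1 bids 3, Farmer 2 bids 3, Farmer 4 bids 3 and Farmer 5 bids 22.
Truthful bid 16: loses, pays 0, utility 0.
Bid 22 instead: wins, pays 10, utility 16 - 10 = 6.
Since 6 > 0, bidding 22 is strictly better here, so truthful bidding is not dominant.

No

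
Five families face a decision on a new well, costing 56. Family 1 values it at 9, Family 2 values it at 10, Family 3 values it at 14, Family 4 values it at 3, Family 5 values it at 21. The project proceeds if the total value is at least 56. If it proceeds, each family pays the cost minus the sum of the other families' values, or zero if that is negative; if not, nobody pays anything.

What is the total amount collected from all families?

Total value 57 ≥ cost 56, so it is built.
Family 1: others sum to 48; max(0, 56 - 48) = 8.
Family 2: others sum to 47; max(0, 56 - 47) = 9.
Family 3: others sum to 43; max(0, 56 - 43) = 13.
Family 4: others sum to 54; max(0, 56 - 54) = 2.
Family 5: others sum to 36; max(0, 56 - 36) = 20.
Total collected = 8 + 9 + 13 + 2 + 20 = 52.

52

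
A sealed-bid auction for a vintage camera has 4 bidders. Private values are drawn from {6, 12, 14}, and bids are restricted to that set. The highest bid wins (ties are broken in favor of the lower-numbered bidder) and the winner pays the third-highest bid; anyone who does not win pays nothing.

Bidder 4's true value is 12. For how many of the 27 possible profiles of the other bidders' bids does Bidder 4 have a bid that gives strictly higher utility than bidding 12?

3

Others bid (6, 6, 12): truth gives 0; bid 14 gives 6 > 0. Violating.
Others bid (6, 12, 6): truth gives 0; bid 14 gives 6 > 0. Violating.
Others bid (12, 6, 6): truth gives 0; bid 14 gives 6 > 0. Violating.
Others bid (6, 6, 6): truth gives 6; no alternative beats it.
Others bid (6, 6, 14): truth gives 0; no alternative beats it.
(Checking all 27 profiles: 3 have a profitable deviation, 24 do not.)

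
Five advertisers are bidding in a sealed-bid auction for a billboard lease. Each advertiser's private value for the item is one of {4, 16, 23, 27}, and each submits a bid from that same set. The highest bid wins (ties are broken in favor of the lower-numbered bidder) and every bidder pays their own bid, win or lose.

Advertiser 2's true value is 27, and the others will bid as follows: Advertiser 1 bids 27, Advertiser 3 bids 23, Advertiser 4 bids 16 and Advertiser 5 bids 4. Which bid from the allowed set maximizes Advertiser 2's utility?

Bid 4: loses but pays 4, utility -4.
Bid 16: loses but pays 16, utility -16.
Bid 23: loses but pays 23, utility -23.
Bid 27: loses but pays 27, utility -27.
The best choice is 4 with utility -4.

4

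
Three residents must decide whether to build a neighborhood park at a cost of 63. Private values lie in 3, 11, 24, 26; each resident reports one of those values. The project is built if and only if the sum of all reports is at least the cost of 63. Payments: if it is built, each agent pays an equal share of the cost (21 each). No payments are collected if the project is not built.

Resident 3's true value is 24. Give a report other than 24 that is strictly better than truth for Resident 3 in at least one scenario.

Suppose Resident 1 reports 11 and Resident 2 reports 26.
Report 24: project not built, utility 0.
Report 26: project built, pays 21, utility 24 - 21 = 3.
So reporting 26 beats truth here (3 > 0).

26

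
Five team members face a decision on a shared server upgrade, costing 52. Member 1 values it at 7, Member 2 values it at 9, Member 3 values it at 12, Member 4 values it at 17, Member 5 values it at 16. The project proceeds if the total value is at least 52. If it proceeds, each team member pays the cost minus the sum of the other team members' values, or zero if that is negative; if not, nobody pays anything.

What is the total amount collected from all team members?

18

Total value 61 ≥ cost 52, so it is built.
Member 1: others sum to 54; max(0, 52 - 54) = 0.
Member 2: others sum to 52; max(0, 52 - 52) = 0.
Member 3: others sum to 49; max(0, 52 - 49) = 3.
Member 4: others sum to 44; max(0, 52 - 44) = 8.
Member 5: others sum to 45; max(0, 52 - 45) = 7.
Total collected = 0 + 0 + 3 + 8 + 7 = 18.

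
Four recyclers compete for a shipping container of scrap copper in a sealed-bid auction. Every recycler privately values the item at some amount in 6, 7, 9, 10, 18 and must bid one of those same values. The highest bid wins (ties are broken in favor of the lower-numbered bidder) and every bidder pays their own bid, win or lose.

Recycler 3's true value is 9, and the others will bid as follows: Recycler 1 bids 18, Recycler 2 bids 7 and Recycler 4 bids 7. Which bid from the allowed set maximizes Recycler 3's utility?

Bid 6: loses but pays 6, utility -6.
Bid 7: loses but pays 7, utility -7.
Bid 9: loses but pays 9, utility -9.
Bid 10: loses but pays 10, utility -10.
Bid 18: loses but pays 18, utility -18.
The best choice is 6 with utility -6.

6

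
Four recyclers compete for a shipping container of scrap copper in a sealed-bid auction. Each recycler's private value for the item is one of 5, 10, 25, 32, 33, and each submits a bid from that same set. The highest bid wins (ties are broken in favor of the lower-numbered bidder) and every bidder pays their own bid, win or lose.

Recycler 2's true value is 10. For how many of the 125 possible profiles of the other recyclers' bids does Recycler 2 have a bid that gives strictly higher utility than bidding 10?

Others bid (5, 5, 25): truth gives -10; bid 5 gives -5 > -10. Violating.
Others bid (5, 5, 32): truth gives -10; bid 5 gives -5 > -10. Violating.
Others bid (5, 5, 33): truth gives -10; bid 5 gives -5 > -10. Violating.
Others bid (5, 10, 25): truth gives -10; bid 5 gives -5 > -10. Violating.
Others bid (5, 5, 5): truth gives 0; no alternative beats it.
Others bid (5, 5, 10): truth gives 0; no alternative beats it.
(Checking all 125 profiles: 121 have a profitable deviation, 4 do not.)

121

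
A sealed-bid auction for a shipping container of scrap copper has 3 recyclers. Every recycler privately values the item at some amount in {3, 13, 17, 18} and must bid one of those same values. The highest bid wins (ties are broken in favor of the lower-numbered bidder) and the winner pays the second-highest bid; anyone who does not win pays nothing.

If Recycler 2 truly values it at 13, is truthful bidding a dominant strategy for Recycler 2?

Check each profile of the others' bids and compare truth against every alternative bid.
Others bid (3, 3): truth gives 10, best alternative gives 10.
Others bid (3, 13): truth gives 0, best alternative gives 0.
Others bid (3, 17): truth gives 0, best alternative gives 0.
Others bid (3, 18): truth gives 0, best alternative gives 0.
Others bid (13, 3): truth gives 0, best alternative gives 0.
Others bid (13, 13): truth gives 0, best alternative gives 0.
(Remaining 10 profiles checked similarly; truth is weakly best in each.)
In every case the truthful bid is at least as good as any alternative, so it is a dominant strategy.

Yes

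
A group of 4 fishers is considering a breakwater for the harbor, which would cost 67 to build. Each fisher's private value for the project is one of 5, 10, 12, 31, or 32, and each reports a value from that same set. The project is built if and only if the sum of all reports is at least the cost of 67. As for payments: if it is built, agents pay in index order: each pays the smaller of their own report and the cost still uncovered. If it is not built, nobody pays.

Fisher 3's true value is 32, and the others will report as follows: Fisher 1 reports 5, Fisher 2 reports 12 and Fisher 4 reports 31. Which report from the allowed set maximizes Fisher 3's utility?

Report 5: project not built, utility 0.
Report 10: project not built, utility 0.
Report 12: project not built, utility 0.
Report 31: project built, pays 31, utility 32 - 31 = 1.
Report 32: project built, pays 32, utility 32 - 32 = 0.
The best choice is 31 with utility 1.

31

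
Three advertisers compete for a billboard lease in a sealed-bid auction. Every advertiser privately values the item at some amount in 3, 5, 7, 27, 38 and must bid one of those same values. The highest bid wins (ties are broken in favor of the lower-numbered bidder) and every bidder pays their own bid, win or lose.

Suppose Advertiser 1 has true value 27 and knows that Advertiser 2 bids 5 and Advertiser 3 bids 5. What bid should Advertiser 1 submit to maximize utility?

Bid 3: loses but pays 3, utility -3.
Bid 5: wins, pays 5, utility 27 - 5 = 22.
Bid 7: wins, pays 7, utility 27 - 7 = 20.
Bid 27: wins, pays 27, utility 27 - 27 = 0.
Bid 38: wins, pays 38, utility 27 - 38 = -11.
The best choice is 5 with utility 22.

5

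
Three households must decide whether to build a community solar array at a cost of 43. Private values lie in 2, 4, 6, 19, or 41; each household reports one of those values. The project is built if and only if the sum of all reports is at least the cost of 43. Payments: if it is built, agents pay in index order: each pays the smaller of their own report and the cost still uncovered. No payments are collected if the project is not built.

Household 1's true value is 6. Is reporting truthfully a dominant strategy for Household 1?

Consider the case where Household 2 reports 2 and Household 3 reports 41.
Truthful report 6: project built, pays 6, utility 6 - 6 = 0.
Report 2 instead: project built, pays 2, utility 6 - 2 = 4.
Since 4 > 0, reporting 2 is strictly better here, so truthful reporting is not dominant.

No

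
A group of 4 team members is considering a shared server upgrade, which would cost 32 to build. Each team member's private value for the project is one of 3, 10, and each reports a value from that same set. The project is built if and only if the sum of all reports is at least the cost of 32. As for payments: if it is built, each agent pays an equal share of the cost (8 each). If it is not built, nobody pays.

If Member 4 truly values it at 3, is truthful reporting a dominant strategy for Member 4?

Yes

Check each profile of the others' reports and compare truth against every alternative report.
Others report (3, 10, 10): truth gives 0, best alternative gives -5.
Others report (10, 3, 10): truth gives 0, best alternative gives -5.
Others report (10, 10, 3): truth gives 0, best alternative gives -5.
Others report (10, 10, 10): truth gives -5, best alternative gives -5.
Others report (3, 3, 3): truth gives 0, best alternative gives 0.
Others report (3, 3, 10): truth gives 0, best alternative gives 0.
(Remaining 2 profiles checked similarly; truth is weakly best in each.)
In every case the truthful report is at least as good as any alternative, so it is a dominant strategy.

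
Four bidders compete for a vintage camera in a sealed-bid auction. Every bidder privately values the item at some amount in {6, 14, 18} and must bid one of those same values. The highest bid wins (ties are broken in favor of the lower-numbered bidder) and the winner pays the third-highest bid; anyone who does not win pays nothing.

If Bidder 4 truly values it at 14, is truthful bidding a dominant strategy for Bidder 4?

Consider the case where Bidder 1 bids 6, Bidder 2 bids 6 and Bidder 3 bids 14.
Truthful bid 14: loses, pays 0, utility 0.
Bid 18 instead: wins, pays 6, utility 14 - 6 = 8.
Since 8 > 0, bidding 18 is strictly better here, so truthful bidding is not dominant.

No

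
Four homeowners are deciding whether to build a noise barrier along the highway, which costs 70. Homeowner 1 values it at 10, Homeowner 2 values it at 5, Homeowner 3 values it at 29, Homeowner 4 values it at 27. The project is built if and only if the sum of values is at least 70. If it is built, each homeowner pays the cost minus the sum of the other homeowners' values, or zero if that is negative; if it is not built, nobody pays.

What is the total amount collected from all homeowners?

Total value 71 ≥ cost 70, so it is built.
Homeowner 1: others sum to 61; max(0, 70 - 61) = 9.
Homeowner 2: others sum to 66; max(0, 70 - 66) = 4.
Homeowner 3: others sum to 42; max(0, 70 - 42) = 28.
Homeowner 4: others sum to 44; max(0, 70 - 44) = 26.
Total collected = 9 + 4 + 28 + 26 = 67.

67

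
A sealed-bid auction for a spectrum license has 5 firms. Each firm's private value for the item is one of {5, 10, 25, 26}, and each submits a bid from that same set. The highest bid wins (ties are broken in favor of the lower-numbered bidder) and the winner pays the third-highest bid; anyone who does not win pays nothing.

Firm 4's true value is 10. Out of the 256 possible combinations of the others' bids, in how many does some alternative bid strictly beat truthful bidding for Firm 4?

Others bid (5, 5, 5, 25): truth gives 0; bid 25 gives 5 > 0. Violating.
Others bid (5, 5, 5, 26): truth gives 0; bid 26 gives 5 > 0. Violating.
Others bid (5, 5, 10, 5): truth gives 0; bid 25 gives 5 > 0. Violating.
Others bid (5, 5, 25, 5): truth gives 0; bid 26 gives 5 > 0. Violating.
Others bid (5, 5, 5, 5): truth gives 5; no alternative beats it.
Others bid (5, 5, 5, 10): truth gives 5; no alternative beats it.
(Checking all 256 profiles: 8 have a profitable deviation, 248 do not.)

8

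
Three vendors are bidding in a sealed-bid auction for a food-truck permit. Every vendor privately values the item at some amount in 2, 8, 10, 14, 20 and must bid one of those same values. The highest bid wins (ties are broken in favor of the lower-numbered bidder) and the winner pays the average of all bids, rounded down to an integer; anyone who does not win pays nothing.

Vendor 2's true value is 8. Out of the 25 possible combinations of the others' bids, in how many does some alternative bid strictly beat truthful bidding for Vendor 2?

2

Others bid (2, 10): truth gives 0; bid 10 gives 1 > 0. Violating.
Others bid (8, 2): truth gives 0; bid 10 gives 2 > 0. Violating.
Others bid (2, 2): truth gives 4; no alternative beats it.
Others bid (2, 8): truth gives 2; no alternative beats it.
(Checking all 25 profiles: 2 have a profitable deviation, 23 do not.)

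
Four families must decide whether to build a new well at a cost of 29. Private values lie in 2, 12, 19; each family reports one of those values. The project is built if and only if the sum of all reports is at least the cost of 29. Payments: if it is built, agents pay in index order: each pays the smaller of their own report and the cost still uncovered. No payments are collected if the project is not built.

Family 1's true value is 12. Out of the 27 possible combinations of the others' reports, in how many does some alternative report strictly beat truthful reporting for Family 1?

Others report (2, 12, 19): truth gives 0; report 2 gives 10 > 0. Violating.
Others report (2, 19, 12): truth gives 0; report 2 gives 10 > 0. Violating.
Others report (2, 19, 19): truth gives 0; report 2 gives 10 > 0. Violating.
Others report (12, 2, 19): truth gives 0; report 2 gives 10 > 0. Violating.
Others report (2, 2, 2): truth gives 0; no alternative beats it.
Others report (2, 2, 12): truth gives 0; no alternative beats it.
(Checking all 27 profiles: 17 have a profitable deviation, 10 do not.)

17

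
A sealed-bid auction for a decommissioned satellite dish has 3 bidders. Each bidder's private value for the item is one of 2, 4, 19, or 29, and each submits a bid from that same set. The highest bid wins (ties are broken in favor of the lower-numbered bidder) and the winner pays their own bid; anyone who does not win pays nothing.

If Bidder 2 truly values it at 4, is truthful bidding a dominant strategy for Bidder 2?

Yes

Check each profile of the others' bids and compare truth against every alternative bid.
Others bid (2, 2): truth gives 0, best alternative gives 0.
Others bid (2, 4): truth gives 0, best alternative gives 0.
Others bid (2, 19): truth gives 0, best alternative gives 0.
Others bid (2, 29): truth gives 0, best alternative gives 0.
Others bid (4, 2): truth gives 0, best alternative gives 0.
Others bid (4, 4): truth gives 0, best alternative gives 0.
(Remaining 10 profiles checked similarly; truth is weakly best in each.)
In every case the truthful bid is at least as good as any alternative, so it is a dominant strategy.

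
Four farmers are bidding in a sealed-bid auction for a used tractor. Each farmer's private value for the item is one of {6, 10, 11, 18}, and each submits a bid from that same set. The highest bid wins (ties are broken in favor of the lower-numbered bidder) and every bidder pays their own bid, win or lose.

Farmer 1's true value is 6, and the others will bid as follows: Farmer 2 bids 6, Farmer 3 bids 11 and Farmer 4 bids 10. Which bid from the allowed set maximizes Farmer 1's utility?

11

Bid 6: loses but pays 6, utility -6.
Bid 10: loses but pays 10, utility -10.
Bid 11: wins, pays 11, utility 6 - 11 = -5.
Bid 18: wins, pays 18, utility 6 - 18 = -12.
The best choice is 11 with utility -5.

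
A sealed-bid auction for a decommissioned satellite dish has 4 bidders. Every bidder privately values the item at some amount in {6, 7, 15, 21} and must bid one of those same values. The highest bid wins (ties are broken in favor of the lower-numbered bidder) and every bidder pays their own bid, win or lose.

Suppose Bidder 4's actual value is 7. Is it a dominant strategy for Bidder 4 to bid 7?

No

Consider the case where Bidder 1 bids 6, Bidder 2 bids 6 and Bidder 3 bids 7.
Truthful bid 7: loses but pays 7, utility -7.
Bid 6 instead: loses but pays 6, utility -6.
Since -6 > -7, bidding 6 is strictly better here, so truthful bidding is not dominant.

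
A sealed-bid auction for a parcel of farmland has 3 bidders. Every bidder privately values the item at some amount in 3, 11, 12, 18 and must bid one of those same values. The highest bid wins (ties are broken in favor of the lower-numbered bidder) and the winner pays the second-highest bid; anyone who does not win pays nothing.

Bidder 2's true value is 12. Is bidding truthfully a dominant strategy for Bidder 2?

Yes

Check each profile of the others' bids and compare truth against every alternative bid.
Others bid (3, 3): truth gives 9, best alternative gives 9.
Others bid (3, 11): truth gives 1, best alternative gives 1.
Others bid (11, 3): truth gives 1, best alternative gives 1.
Others bid (11, 11): truth gives 1, best alternative gives 1.
Others bid (3, 12): truth gives 0, best alternative gives 0.
Others bid (3, 18): truth gives 0, best alternative gives 0.
(Remaining 10 profiles checked similarly; truth is weakly best in each.)
In every case the truthful bid is at least as good as any alternative, so it is a dominant strategy.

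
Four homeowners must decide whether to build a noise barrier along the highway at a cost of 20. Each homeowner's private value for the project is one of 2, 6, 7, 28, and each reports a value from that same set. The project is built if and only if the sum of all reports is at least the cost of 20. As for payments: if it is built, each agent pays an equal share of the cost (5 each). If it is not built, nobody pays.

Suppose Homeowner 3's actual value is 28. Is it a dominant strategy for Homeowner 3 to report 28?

Yes

Check each profile of the others' reports and compare truth against every alternative report.
Others report (2, 2, 2): truth gives 23, best alternative gives 0.
Others report (2, 2, 6): truth gives 23, best alternative gives 0.
Others report (2, 2, 7): truth gives 23, best alternative gives 0.
Others report (2, 6, 2): truth gives 23, best alternative gives 0.
Others report (2, 7, 2): truth gives 23, best alternative gives 0.
Others report (6, 2, 2): truth gives 23, best alternative gives 0.
(Remaining 58 profiles checked similarly; truth is weakly best in each.)
In every case the truthful report is at least as good as any alternative, so it is a dominant strategy.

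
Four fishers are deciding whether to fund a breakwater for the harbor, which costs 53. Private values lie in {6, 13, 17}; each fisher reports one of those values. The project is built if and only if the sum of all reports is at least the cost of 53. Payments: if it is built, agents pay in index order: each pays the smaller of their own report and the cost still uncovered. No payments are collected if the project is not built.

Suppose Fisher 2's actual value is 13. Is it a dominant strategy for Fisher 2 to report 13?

No

Consider the case where Fisher 1 reports 13, Fisher 3 reports 17 and Fisher 4 reports 17.
Truthful report 13: project built, pays 13, utility 13 - 13 = 0.
Report 6 instead: project built, pays 6, utility 13 - 6 = 7.
Since 7 > 0, reporting 6 is strictly better here, so truthful reporting is not dominant.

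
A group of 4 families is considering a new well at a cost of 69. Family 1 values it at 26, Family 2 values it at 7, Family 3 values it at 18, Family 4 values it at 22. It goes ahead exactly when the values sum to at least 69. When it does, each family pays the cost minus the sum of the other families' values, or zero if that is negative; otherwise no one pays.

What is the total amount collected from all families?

57

Total value 73 ≥ cost 69, so it is built.
Family 1: others sum to 47; max(0, 69 - 47) = 22.
Family 2: others sum to 66; max(0, 69 - 66) = 3.
Family 3: others sum to 55; max(0, 69 - 55) = 14.
Family 4: others sum to 51; max(0, 69 - 51) = 18.
Total collected = 22 + 3 + 14 + 18 = 57.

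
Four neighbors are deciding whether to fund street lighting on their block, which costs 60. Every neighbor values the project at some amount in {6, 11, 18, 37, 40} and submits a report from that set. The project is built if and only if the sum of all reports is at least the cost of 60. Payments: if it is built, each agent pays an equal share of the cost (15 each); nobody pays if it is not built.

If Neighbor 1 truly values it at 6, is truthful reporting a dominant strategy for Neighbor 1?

Check each profile of the others' reports and compare truth against every alternative report.
Others report (6, 6, 37): truth gives 0, best alternative gives -9.
Others report (6, 6, 40): truth gives 0, best alternative gives -9.
Others report (6, 37, 6): truth gives 0, best alternative gives -9.
Others report (6, 40, 6): truth gives 0, best alternative gives -9.
Others report (37, 6, 6): truth gives 0, best alternative gives -9.
Others report (40, 6, 6): truth gives 0, best alternative gives -9.
(Remaining 119 profiles checked similarly; truth is weakly best in each.)
In every case the truthful report is at least as good as any alternative, so it is a dominant strategy.

Yes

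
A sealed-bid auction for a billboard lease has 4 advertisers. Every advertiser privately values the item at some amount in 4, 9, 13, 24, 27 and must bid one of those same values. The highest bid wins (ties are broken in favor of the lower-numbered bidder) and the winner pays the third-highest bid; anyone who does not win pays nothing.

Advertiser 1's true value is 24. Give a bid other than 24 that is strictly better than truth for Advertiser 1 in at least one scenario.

27

Suppose Advertiser 2 bids 4, Advertiser 3 bids 4 and Advertiser 4 bids 27.
Bid 24: loses, pays 0, utility 0.
Bid 27: wins, pays 4, utility 24 - 4 = 20.
So bidding 27 beats truth here (20 > 0).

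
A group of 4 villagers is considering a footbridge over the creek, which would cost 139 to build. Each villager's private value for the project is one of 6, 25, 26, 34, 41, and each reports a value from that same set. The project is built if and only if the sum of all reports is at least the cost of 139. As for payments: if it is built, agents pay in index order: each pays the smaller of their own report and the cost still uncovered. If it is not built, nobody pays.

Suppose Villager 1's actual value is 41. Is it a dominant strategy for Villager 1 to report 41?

No

Consider the case where Villager 2 reports 25, Villager 3 reports 41 and Villager 4 reports 41.
Truthful report 41: project built, pays 41, utility 41 - 41 = 0.
Report 34 instead: project built, pays 34, utility 41 - 34 = 7.
Since 7 > 0, reporting 34 is strictly better here, so truthful reporting is not dominant.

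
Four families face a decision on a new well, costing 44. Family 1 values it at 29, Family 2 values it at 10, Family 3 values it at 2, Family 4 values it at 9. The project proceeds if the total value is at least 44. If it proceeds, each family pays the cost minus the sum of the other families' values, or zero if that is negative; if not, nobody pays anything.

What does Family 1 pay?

23

Total value 50 ≥ cost 44, so the project is built.
The other families' values sum to 21.
Cost minus that sum is 44 - 21 = 23.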